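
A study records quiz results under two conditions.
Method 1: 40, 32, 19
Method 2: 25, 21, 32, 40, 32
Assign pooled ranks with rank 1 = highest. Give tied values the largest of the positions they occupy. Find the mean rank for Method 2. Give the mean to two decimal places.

Sorted (descending): 40, 40, 32, 32, 32, 25, 21, 19
The 2 values of 40 occupy positions 1–2 → each gets rank 2.
The 3 values of 32 occupy positions 3–5 → each gets rank 5.
Method 2 values → pooled ranks: 25→6, 21→7, 32→5, 40→2, 32→5
Mean rank = (6 + 7 + 5 + 2 + 5) / 5 = 5.00

5.00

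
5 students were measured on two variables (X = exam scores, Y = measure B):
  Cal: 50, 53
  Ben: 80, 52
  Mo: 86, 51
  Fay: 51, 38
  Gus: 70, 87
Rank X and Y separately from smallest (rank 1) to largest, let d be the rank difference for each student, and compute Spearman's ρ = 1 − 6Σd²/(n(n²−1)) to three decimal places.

Ranks of variable 1: 1, 4, 5, 2, 3
Ranks of variable 2: 4, 3, 2, 1, 5
d = r₁ − r₂: -3, 1, 3, 1, -2
d²: 9, 1, 9, 1, 4; Σd² = 24
ρ = 1 − 6·24/(5·24) = 1 − 144/120 = -0.200

-0.200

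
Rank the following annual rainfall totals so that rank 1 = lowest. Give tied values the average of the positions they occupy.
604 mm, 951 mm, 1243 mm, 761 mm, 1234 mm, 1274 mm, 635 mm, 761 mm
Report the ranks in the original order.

Sorted (ascending): 604, 635, 761, 761, 951, 1234, 1243, 1274
The 2 values of 761 occupy positions 3–4 → average rank (3+4)/2 = 3.5.

1, 5, 7, 3.5, 6, 8, 2, 3.5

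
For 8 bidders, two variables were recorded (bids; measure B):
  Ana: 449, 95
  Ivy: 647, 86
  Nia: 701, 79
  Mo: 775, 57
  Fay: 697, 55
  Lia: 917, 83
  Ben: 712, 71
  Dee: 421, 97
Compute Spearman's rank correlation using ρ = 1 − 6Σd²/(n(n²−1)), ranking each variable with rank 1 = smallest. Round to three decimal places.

-0.619

Ranks of variable 1: 2, 3, 5, 7, 4, 8, 6, 1
Ranks of variable 2: 7, 6, 4, 2, 1, 5, 3, 8
d = r₁ − r₂: -5, -3, 1, 5, 3, 3, 3, -7
d²: 25, 9, 1, 25, 9, 9, 9, 49; Σd² = 136
ρ = 1 − 6·136/(8·63) = 1 − 816/504 = -0.619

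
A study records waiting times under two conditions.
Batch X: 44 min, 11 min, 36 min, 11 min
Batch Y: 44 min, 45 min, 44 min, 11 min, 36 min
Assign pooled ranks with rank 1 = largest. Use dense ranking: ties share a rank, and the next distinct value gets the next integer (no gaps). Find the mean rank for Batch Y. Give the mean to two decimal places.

Sorted (descending): 45, 44, 44, 44, 36, 36, 11, 11, 11
The 3 values of 44 share dense rank 2.
The 2 values of 36 share dense rank 3.
The 3 values of 11 share dense rank 4.
Remaining distinct values take the next consecutive integers.
Batch Y values → pooled ranks: 44→2, 45→1, 44→2, 11→4, 36→3
Mean rank = (2 + 1 + 2 + 4 + 3) / 5 = 2.40

2.40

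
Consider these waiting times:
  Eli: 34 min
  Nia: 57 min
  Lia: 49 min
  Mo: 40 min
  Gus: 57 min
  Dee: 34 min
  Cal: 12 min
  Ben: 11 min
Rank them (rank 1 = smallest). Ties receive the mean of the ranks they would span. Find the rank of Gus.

7.5

Sorted (ascending): 11, 12, 34, 34, 40, 49, 57, 57
The 2 values of 34 occupy positions 3–4 → average rank (3+4)/2 = 3.5.
The 2 values of 57 occupy positions 7–8 → average rank (7+8)/2 = 7.5.
Gus has value 57 min → rank 7.5.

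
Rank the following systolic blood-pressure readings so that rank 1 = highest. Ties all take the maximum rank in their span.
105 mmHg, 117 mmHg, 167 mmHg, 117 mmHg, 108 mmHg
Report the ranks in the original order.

5, 3, 1, 3, 4

Sorted (descending): 167, 117, 117, 108, 105
The 2 values of 117 occupy positions 2–3 → each gets rank 3.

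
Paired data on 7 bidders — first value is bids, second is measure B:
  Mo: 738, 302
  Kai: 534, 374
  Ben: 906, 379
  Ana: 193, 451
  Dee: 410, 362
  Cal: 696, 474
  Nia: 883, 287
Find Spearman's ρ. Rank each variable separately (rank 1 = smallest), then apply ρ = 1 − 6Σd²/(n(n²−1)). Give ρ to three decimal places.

Ranks of variable 1: 5, 3, 7, 1, 2, 4, 6
Ranks of variable 2: 2, 4, 5, 6, 3, 7, 1
d = r₁ − r₂: 3, -1, 2, -5, -1, -3, 5
d²: 9, 1, 4, 25, 1, 9, 25; Σd² = 74
ρ = 1 − 6·74/(7·48) = 1 − 444/336 = -0.321

-0.321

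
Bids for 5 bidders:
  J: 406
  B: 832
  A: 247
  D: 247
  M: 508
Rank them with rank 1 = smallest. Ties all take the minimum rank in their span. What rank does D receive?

Sorted (ascending): 247, 247, 406, 508, 832
The 2 values of 247 occupy positions 1–2 → each gets rank 1.
D has value 247 → rank 1.

1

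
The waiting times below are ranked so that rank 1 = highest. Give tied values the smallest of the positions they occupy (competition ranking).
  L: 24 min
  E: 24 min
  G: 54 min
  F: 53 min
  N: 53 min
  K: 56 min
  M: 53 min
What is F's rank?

Sorted (descending): 56, 54, 53, 53, 53, 24, 24
The 3 values of 53 occupy positions 3–5 → each gets rank 3.
The 2 values of 24 occupy positions 6–7 → each gets rank 6.
F has value 53 min → rank 3.

3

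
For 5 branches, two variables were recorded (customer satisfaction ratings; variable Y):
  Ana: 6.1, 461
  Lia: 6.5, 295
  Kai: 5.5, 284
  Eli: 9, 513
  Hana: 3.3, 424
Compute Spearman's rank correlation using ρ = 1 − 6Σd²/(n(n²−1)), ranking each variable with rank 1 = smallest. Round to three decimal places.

0.500

Ranks of variable 1: 3, 4, 2, 5, 1
Ranks of variable 2: 4, 2, 1, 5, 3
d = r₁ − r₂: -1, 2, 1, 0, -2
d²: 1, 4, 1, 0, 4; Σd² = 10
ρ = 1 − 6·10/(5·24) = 1 − 60/120 = 0.500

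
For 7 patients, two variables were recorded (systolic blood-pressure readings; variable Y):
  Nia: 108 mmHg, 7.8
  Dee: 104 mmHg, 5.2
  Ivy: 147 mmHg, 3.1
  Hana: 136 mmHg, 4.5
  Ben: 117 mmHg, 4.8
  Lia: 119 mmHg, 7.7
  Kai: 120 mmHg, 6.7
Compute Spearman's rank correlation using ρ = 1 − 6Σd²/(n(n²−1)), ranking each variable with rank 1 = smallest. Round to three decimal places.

-0.607

Ranks of variable 1: 2, 1, 7, 6, 3, 4, 5
Ranks of variable 2: 7, 4, 1, 2, 3, 6, 5
d = r₁ − r₂: -5, -3, 6, 4, 0, -2, 0
d²: 25, 9, 36, 16, 0, 4, 0; Σd² = 90
ρ = 1 − 6·90/(7·48) = 1 − 540/336 = -0.607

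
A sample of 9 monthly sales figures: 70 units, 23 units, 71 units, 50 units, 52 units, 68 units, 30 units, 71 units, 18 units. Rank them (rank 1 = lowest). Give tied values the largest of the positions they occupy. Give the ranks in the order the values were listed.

7, 2, 9, 4, 5, 6, 3, 9, 1

Sorted (ascending): 18, 23, 30, 50, 52, 68, 70, 71, 71
The 2 values of 71 occupy positions 8–9 → each gets rank 9.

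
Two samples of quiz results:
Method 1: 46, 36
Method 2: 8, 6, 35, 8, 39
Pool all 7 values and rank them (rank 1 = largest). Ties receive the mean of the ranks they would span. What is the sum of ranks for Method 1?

4

Sorted (descending): 46, 39, 36, 35, 8, 8, 6
The 2 values of 8 occupy positions 5–6 → average rank (5+6)/2 = 5.5.
Method 1 values → pooled ranks: 46→1, 36→3
Rank sum = 1 + 3 = 4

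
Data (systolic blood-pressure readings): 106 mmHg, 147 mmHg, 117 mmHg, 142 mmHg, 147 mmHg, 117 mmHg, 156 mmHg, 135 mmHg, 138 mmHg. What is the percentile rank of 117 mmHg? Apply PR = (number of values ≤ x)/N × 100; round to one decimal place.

33.3

N = 9.
Strictly below 117: 1. Equal to 117: 2.
PR = 3/9 × 100 = 33.3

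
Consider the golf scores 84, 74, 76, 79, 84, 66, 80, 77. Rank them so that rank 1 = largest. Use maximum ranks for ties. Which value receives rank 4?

Sorted (descending): 84, 84, 80, 79, 77, 76, 74, 66
The 2 values of 84 occupy positions 1–2 → each gets rank 2.
Rank 4 → value 79.

79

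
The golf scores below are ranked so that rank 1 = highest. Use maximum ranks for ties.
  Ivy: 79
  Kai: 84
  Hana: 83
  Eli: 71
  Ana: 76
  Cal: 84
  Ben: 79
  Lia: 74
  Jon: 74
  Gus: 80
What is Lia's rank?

9

Sorted (descending): 84, 84, 83, 80, 79, 79, 76, 74, 74, 71
The 2 values of 84 occupy positions 1–2 → each gets rank 2.
The 2 values of 79 occupy positions 5–6 → each gets rank 6.
The 2 values of 74 occupy positions 8–9 → each gets rank 9.
Lia has value 74 → rank 9.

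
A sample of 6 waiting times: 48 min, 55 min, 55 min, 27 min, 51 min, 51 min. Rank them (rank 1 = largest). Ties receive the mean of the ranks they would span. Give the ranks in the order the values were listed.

Sorted (descending): 55, 55, 51, 51, 48, 27
The 2 values of 55 occupy positions 1–2 → average rank (1+2)/2 = 1.5.
The 2 values of 51 occupy positions 3–4 → average rank (3+4)/2 = 3.5.

5, 1.5, 1.5, 6, 3.5, 3.5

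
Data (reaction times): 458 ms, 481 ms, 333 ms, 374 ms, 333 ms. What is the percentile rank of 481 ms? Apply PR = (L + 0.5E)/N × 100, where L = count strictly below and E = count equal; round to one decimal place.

90.0

N = 5.
Strictly below 481: 4. Equal to 481: 1.
PR = (4 + 0.5·1)/5 × 100 = 90.0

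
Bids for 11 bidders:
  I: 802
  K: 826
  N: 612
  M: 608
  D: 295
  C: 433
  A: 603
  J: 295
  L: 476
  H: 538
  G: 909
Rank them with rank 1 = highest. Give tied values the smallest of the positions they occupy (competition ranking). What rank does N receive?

4

Sorted (descending): 909, 826, 802, 612, 608, 603, 538, 476, 433, 295, 295
The 2 values of 295 occupy positions 10–11 → each gets rank 10.
N has value 612 → rank 4.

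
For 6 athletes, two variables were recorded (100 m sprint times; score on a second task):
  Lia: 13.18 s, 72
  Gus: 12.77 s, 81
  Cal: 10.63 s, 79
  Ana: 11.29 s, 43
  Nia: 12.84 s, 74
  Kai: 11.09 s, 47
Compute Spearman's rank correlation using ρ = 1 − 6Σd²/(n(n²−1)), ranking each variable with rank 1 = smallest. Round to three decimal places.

Ranks of variable 1: 6, 4, 1, 3, 5, 2
Ranks of variable 2: 3, 6, 5, 1, 4, 2
d = r₁ − r₂: 3, -2, -4, 2, 1, 0
d²: 9, 4, 16, 4, 1, 0; Σd² = 34
ρ = 1 − 6·34/(6·35) = 1 − 204/210 = 0.029

0.029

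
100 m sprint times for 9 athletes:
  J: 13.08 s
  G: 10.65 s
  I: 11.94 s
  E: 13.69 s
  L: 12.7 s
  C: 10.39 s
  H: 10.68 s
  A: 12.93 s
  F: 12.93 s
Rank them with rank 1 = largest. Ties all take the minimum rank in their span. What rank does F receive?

3

Sorted (descending): 13.69, 13.08, 12.93, 12.93, 12.7, 11.94, 10.68, 10.65, 10.39
The 2 values of 12.93 occupy positions 3–4 → each gets rank 3.
F has value 12.93 s → rank 3.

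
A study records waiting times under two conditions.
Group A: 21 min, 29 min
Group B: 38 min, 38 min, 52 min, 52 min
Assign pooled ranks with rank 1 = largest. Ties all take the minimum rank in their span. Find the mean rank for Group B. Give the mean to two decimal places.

Sorted (descending): 52, 52, 38, 38, 29, 21
The 2 values of 52 occupy positions 1–2 → each gets rank 1.
The 2 values of 38 occupy positions 3–4 → each gets rank 3.
Group B values → pooled ranks: 38→3, 38→3, 52→1, 52→1
Mean rank = (3 + 3 + 1 + 1) / 4 = 2.00

2.00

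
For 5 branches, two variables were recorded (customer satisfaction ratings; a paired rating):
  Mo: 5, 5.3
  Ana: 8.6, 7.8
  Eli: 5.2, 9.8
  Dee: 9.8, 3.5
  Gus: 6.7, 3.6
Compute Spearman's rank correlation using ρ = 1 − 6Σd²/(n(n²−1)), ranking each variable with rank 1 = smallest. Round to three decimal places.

-0.500

Ranks of variable 1: 1, 4, 2, 5, 3
Ranks of variable 2: 3, 4, 5, 1, 2
d = r₁ − r₂: -2, 0, -3, 4, 1
d²: 4, 0, 9, 16, 1; Σd² = 30
ρ = 1 − 6·30/(5·24) = 1 − 180/120 = -0.500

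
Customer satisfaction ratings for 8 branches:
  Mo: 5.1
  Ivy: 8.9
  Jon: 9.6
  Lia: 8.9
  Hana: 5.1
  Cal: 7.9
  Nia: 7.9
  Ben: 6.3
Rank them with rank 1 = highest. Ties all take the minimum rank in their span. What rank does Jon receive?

Sorted (descending): 9.6, 8.9, 8.9, 7.9, 7.9, 6.3, 5.1, 5.1
The 2 values of 8.9 occupy positions 2–3 → each gets rank 2.
The 2 values of 7.9 occupy positions 4–5 → each gets rank 4.
The 2 values of 5.1 occupy positions 7–8 → each gets rank 7.
Jon has value 9.6 → rank 1.

1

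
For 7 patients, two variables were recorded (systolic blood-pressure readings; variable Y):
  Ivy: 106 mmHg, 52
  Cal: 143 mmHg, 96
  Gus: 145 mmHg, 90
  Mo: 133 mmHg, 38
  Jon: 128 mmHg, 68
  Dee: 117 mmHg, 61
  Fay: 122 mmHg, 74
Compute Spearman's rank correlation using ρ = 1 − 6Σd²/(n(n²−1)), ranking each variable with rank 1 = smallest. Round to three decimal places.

Ranks of variable 1: 1, 6, 7, 5, 4, 2, 3
Ranks of variable 2: 2, 7, 6, 1, 4, 3, 5
d = r₁ − r₂: -1, -1, 1, 4, 0, -1, -2
d²: 1, 1, 1, 16, 0, 1, 4; Σd² = 24
ρ = 1 − 6·24/(7·48) = 1 − 144/336 = 0.571

0.571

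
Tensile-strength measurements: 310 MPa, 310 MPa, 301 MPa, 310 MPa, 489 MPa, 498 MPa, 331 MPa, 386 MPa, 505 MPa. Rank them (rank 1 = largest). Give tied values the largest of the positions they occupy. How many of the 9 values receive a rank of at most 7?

5

Sorted (descending): 505, 498, 489, 386, 331, 310, 310, 310, 301
The 3 values of 310 occupy positions 6–8 → each gets rank 8.
Ranks ≤ 7: {1, 2, 3, 4, 5} → 5 values.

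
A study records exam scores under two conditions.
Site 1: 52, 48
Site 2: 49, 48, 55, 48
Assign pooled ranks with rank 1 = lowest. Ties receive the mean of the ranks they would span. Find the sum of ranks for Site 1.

7

Sorted (ascending): 48, 48, 48, 49, 52, 55
The 3 values of 48 occupy positions 1–3 → average rank 2.
Site 1 values → pooled ranks: 52→5, 48→2
Rank sum = 5 + 2 = 7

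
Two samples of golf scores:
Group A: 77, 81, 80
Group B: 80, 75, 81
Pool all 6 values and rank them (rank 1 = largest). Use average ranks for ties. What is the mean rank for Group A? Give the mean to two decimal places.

Sorted (descending): 81, 81, 80, 80, 77, 75
The 2 values of 81 occupy positions 1–2 → average rank (1+2)/2 = 1.5.
The 2 values of 80 occupy positions 3–4 → average rank (3+4)/2 = 3.5.
Group A values → pooled ranks: 77→5, 81→1.5, 80→3.5
Mean rank = (5 + 1.5 + 3.5) / 3 = 3.33

3.33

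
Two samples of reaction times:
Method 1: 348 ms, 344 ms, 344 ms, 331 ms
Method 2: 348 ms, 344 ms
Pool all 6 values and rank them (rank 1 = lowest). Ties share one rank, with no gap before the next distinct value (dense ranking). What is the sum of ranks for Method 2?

5

Sorted (ascending): 331, 344, 344, 344, 348, 348
The 3 values of 344 share dense rank 2.
The 2 values of 348 share dense rank 3.
Remaining distinct values take the next consecutive integers.
Method 2 values → pooled ranks: 348→3, 344→2
Rank sum = 3 + 2 = 5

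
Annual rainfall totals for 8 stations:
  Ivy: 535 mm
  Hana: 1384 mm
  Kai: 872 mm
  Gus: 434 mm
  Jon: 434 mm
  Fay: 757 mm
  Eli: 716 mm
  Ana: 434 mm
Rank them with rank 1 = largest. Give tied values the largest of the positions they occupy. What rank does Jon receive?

8

Sorted (descending): 1384, 872, 757, 716, 535, 434, 434, 434
The 3 values of 434 occupy positions 6–8 → each gets rank 8.
Jon has value 434 mm → rank 8.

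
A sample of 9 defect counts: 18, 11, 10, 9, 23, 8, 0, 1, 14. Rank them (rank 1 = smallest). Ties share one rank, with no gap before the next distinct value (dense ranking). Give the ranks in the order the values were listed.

Sorted (ascending): 0, 1, 8, 9, 10, 11, 14, 18, 23
No ties — each value takes its position as its rank.

8, 6, 5, 4, 9, 3, 1, 2, 7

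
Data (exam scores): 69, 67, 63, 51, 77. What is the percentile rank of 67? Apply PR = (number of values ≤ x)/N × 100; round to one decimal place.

60.0

N = 5.
Strictly below 67: 2. Equal to 67: 1.
PR = 3/5 × 100 = 60.0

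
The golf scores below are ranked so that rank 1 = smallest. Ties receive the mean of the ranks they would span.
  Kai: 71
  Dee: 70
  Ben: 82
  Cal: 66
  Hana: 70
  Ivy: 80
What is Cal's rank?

Sorted (ascending): 66, 70, 70, 71, 80, 82
The 2 values of 70 occupy positions 2–3 → average rank (2+3)/2 = 2.5.
Cal has value 66 → rank 1.

1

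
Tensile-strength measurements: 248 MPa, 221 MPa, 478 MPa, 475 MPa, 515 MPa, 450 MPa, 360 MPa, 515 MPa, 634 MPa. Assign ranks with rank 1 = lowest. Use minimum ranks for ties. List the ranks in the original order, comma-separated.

2, 1, 6, 5, 7, 4, 3, 7, 9

Sorted (ascending): 221, 248, 360, 450, 475, 478, 515, 515, 634
The 2 values of 515 occupy positions 7–8 → each gets rank 7.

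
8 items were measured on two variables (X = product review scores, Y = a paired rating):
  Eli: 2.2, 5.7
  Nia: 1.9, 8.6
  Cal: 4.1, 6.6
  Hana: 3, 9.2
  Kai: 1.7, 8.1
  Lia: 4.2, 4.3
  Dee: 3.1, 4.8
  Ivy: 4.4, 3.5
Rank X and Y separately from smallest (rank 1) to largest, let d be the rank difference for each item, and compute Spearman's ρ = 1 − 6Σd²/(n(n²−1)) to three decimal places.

-0.738

Ranks of variable 1: 3, 2, 6, 4, 1, 7, 5, 8
Ranks of variable 2: 4, 7, 5, 8, 6, 2, 3, 1
d = r₁ − r₂: -1, -5, 1, -4, -5, 5, 2, 7
d²: 1, 25, 1, 16, 25, 25, 4, 49; Σd² = 146
ρ = 1 − 6·146/(8·63) = 1 − 876/504 = -0.738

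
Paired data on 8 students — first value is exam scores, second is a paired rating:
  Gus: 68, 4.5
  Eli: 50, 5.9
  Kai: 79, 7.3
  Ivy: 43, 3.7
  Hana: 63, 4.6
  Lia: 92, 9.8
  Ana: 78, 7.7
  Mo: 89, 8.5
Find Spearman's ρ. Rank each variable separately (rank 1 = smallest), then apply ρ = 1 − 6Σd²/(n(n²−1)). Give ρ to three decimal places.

0.881

Ranks of variable 1: 4, 2, 6, 1, 3, 8, 5, 7
Ranks of variable 2: 2, 4, 5, 1, 3, 8, 6, 7
d = r₁ − r₂: 2, -2, 1, 0, 0, 0, -1, 0
d²: 4, 4, 1, 0, 0, 0, 1, 0; Σd² = 10
ρ = 1 − 6·10/(8·63) = 1 − 60/504 = 0.881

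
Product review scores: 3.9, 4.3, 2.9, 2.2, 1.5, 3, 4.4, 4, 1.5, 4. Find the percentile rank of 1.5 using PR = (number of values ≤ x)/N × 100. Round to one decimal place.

N = 10.
Strictly below 1.5: 0. Equal to 1.5: 2.
PR = 2/10 × 100 = 20.0

20.0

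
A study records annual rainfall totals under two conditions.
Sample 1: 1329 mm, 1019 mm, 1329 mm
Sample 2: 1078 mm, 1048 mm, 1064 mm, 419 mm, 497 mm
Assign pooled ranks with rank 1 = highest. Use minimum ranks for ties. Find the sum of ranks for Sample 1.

8

Sorted (descending): 1329, 1329, 1078, 1064, 1048, 1019, 497, 419
The 2 values of 1329 occupy positions 1–2 → each gets rank 1.
Sample 1 values → pooled ranks: 1329→1, 1019→6, 1329→1
Rank sum = 1 + 6 + 1 = 8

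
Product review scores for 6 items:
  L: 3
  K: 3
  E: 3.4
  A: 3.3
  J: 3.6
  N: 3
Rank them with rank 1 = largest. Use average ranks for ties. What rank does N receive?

Sorted (descending): 3.6, 3.4, 3.3, 3, 3, 3
The 3 values of 3 occupy positions 4–6 → average rank 5.
N has value 3 → rank 5.

5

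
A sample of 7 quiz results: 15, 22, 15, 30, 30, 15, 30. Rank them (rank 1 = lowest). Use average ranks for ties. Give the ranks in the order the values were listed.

2, 4, 2, 6, 6, 2, 6

Sorted (ascending): 15, 15, 15, 22, 30, 30, 30
The 3 values of 15 occupy positions 1–3 → average rank 2.
The 3 values of 30 occupy positions 5–7 → average rank 6.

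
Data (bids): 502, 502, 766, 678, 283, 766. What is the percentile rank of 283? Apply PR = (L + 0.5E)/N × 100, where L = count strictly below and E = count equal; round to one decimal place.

8.3

N = 6.
Strictly below 283: 0. Equal to 283: 1.
PR = (0 + 0.5·1)/6 × 100 = 8.3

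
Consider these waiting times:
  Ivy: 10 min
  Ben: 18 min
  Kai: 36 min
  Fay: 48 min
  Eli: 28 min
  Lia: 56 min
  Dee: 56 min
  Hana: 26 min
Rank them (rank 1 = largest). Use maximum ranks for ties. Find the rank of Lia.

2

Sorted (descending): 56, 56, 48, 36, 28, 26, 18, 10
The 2 values of 56 occupy positions 1–2 → each gets rank 2.
Lia has value 56 min → rank 2.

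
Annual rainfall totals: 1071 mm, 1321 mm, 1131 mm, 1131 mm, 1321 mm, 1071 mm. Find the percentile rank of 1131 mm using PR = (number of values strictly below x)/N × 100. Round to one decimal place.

N = 6.
Strictly below 1131: 2. Equal to 1131: 2.
PR = 2/6 × 100 = 33.3

33.3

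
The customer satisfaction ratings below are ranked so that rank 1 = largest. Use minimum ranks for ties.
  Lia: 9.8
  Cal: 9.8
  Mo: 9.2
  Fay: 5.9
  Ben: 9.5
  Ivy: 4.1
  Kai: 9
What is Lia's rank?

1

Sorted (descending): 9.8, 9.8, 9.5, 9.2, 9, 5.9, 4.1
The 2 values of 9.8 occupy positions 1–2 → each gets rank 1.
Lia has value 9.8 → rank 1.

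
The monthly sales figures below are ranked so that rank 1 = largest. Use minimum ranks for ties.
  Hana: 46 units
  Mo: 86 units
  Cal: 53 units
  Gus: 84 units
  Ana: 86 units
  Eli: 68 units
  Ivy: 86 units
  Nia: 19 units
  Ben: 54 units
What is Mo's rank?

1

Sorted (descending): 86, 86, 86, 84, 68, 54, 53, 46, 19
The 3 values of 86 occupy positions 1–3 → each gets rank 1.
Mo has value 86 units → rank 1.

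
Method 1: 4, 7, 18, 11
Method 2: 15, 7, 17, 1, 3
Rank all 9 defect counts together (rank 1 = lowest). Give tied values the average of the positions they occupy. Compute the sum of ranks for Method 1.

Sorted (ascending): 1, 3, 4, 7, 7, 11, 15, 17, 18
The 2 values of 7 occupy positions 4–5 → average rank (4+5)/2 = 4.5.
Method 1 values → pooled ranks: 4→3, 7→4.5, 18→9, 11→6
Rank sum = 3 + 4.5 + 9 + 6 = 22.5

22.5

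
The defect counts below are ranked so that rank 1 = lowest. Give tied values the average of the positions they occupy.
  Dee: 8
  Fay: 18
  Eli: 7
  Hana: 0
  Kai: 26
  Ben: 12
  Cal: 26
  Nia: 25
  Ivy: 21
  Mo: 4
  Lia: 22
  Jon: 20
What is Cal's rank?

Sorted (ascending): 0, 4, 7, 8, 12, 18, 20, 21, 22, 25, 26, 26
The 2 values of 26 occupy positions 11–12 → average rank (11+12)/2 = 11.5.
Cal has value 26 → rank 11.5.

11.5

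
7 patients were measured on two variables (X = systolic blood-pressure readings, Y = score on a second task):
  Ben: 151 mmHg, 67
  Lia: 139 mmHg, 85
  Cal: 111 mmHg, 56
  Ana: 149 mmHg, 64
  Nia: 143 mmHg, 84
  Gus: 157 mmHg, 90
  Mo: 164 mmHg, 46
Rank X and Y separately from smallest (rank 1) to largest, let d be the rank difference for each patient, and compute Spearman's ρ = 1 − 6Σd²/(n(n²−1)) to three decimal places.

-0.071

Ranks of variable 1: 5, 2, 1, 4, 3, 6, 7
Ranks of variable 2: 4, 6, 2, 3, 5, 7, 1
d = r₁ − r₂: 1, -4, -1, 1, -2, -1, 6
d²: 1, 16, 1, 1, 4, 1, 36; Σd² = 60
ρ = 1 − 6·60/(7·48) = 1 − 360/336 = -0.071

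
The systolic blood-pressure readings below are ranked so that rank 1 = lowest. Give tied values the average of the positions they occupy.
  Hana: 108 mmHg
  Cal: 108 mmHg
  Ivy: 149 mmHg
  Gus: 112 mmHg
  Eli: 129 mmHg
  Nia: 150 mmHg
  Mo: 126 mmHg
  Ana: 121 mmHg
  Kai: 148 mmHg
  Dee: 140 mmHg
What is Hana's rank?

Sorted (ascending): 108, 108, 112, 121, 126, 129, 140, 148, 149, 150
The 2 values of 108 occupy positions 1–2 → average rank (1+2)/2 = 1.5.
Hana has value 108 mmHg → rank 1.5.

1.5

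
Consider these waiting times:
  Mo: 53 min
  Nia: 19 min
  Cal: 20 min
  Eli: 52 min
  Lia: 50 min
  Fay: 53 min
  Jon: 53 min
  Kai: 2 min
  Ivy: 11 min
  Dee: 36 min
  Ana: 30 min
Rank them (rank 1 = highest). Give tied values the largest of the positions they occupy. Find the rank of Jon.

3

Sorted (descending): 53, 53, 53, 52, 50, 36, 30, 20, 19, 11, 2
The 3 values of 53 occupy positions 1–3 → each gets rank 3.
Jon has value 53 min → rank 3.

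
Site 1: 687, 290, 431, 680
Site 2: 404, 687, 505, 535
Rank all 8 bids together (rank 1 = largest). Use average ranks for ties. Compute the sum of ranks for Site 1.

Sorted (descending): 687, 687, 680, 535, 505, 431, 404, 290
The 2 values of 687 occupy positions 1–2 → average rank (1+2)/2 = 1.5.
Site 1 values → pooled ranks: 687→1.5, 290→8, 431→6, 680→3
Rank sum = 1.5 + 8 + 6 + 3 = 18.5

18.5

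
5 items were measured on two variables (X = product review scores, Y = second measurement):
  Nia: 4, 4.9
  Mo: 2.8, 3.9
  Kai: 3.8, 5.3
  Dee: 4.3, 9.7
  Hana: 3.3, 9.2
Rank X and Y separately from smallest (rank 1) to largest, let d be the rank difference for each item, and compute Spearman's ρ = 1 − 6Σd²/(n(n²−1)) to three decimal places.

0.600

Ranks of variable 1: 4, 1, 3, 5, 2
Ranks of variable 2: 2, 1, 3, 5, 4
d = r₁ − r₂: 2, 0, 0, 0, -2
d²: 4, 0, 0, 0, 4; Σd² = 8
ρ = 1 − 6·8/(5·24) = 1 − 48/120 = 0.600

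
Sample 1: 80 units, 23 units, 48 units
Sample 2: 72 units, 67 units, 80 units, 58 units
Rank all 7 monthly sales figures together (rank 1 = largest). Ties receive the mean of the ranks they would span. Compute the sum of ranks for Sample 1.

Sorted (descending): 80, 80, 72, 67, 58, 48, 23
The 2 values of 80 occupy positions 1–2 → average rank (1+2)/2 = 1.5.
Sample 1 values → pooled ranks: 80→1.5, 23→7, 48→6
Rank sum = 1.5 + 7 + 6 = 14.5

14.5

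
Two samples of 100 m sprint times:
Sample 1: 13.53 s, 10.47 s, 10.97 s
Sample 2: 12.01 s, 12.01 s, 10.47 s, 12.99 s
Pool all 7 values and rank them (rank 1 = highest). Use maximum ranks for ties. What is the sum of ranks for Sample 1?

Sorted (descending): 13.53, 12.99, 12.01, 12.01, 10.97, 10.47, 10.47
The 2 values of 12.01 occupy positions 3–4 → each gets rank 4.
The 2 values of 10.47 occupy positions 6–7 → each gets rank 7.
Sample 1 values → pooled ranks: 13.53→1, 10.47→7, 10.97→5
Rank sum = 1 + 7 + 5 = 13

13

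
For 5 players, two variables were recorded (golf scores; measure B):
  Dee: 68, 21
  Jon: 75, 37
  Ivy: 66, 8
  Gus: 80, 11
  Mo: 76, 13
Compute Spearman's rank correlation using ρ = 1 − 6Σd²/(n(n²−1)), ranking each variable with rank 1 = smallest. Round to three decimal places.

0.100

Ranks of variable 1: 2, 3, 1, 5, 4
Ranks of variable 2: 4, 5, 1, 2, 3
d = r₁ − r₂: -2, -2, 0, 3, 1
d²: 4, 4, 0, 9, 1; Σd² = 18
ρ = 1 − 6·18/(5·24) = 1 − 108/120 = 0.100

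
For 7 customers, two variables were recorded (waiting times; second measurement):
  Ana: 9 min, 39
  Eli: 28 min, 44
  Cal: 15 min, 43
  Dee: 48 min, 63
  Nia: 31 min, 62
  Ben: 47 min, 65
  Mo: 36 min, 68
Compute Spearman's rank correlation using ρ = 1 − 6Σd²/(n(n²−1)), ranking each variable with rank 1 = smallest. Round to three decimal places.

0.857

Ranks of variable 1: 1, 3, 2, 7, 4, 6, 5
Ranks of variable 2: 1, 3, 2, 5, 4, 6, 7
d = r₁ − r₂: 0, 0, 0, 2, 0, 0, -2
d²: 0, 0, 0, 4, 0, 0, 4; Σd² = 8
ρ = 1 − 6·8/(7·48) = 1 − 48/336 = 0.857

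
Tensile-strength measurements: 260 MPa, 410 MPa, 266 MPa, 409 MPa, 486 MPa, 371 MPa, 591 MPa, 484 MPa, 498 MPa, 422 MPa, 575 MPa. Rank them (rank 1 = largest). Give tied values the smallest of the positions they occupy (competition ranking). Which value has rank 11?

Sorted (descending): 591, 575, 498, 486, 484, 422, 410, 409, 371, 266, 260
No ties — each value takes its position as its rank.
Rank 11 → value 260.

260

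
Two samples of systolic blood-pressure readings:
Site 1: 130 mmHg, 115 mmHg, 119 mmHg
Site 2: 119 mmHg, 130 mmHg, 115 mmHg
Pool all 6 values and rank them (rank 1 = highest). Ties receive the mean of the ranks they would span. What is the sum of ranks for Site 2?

Sorted (descending): 130, 130, 119, 119, 115, 115
The 2 values of 130 occupy positions 1–2 → average rank (1+2)/2 = 1.5.
The 2 values of 119 occupy positions 3–4 → average rank (3+4)/2 = 3.5.
The 2 values of 115 occupy positions 5–6 → average rank (5+6)/2 = 5.5.
Site 2 values → pooled ranks: 119→3.5, 130→1.5, 115→5.5
Rank sum = 3.5 + 1.5 + 5.5 = 10.5

10.5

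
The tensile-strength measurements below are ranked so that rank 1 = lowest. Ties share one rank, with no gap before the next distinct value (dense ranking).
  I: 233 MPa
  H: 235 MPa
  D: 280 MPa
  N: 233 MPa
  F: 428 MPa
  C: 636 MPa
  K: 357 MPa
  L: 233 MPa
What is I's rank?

Sorted (ascending): 233, 233, 233, 235, 280, 357, 428, 636
The 3 values of 233 share dense rank 1.
Remaining distinct values take the next consecutive integers.
I has value 233 MPa → rank 1.

1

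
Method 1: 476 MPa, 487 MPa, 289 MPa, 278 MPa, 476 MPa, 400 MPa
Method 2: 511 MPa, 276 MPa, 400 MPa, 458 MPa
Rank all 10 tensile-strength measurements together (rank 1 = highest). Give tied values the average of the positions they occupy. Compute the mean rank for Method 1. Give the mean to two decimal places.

Sorted (descending): 511, 487, 476, 476, 458, 400, 400, 289, 278, 276
The 2 values of 476 occupy positions 3–4 → average rank (3+4)/2 = 3.5.
The 2 values of 400 occupy positions 6–7 → average rank (6+7)/2 = 6.5.
Method 1 values → pooled ranks: 476→3.5, 487→2, 289→8, 278→9, 476→3.5, 400→6.5
Mean rank = (3.5 + 2 + 8 + 9 + 3.5 + 6.5) / 6 = 5.42

5.42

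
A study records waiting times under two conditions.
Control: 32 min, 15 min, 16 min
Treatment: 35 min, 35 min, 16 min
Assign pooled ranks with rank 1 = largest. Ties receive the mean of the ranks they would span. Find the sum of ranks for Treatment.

7.5

Sorted (descending): 35, 35, 32, 16, 16, 15
The 2 values of 35 occupy positions 1–2 → average rank (1+2)/2 = 1.5.
The 2 values of 16 occupy positions 4–5 → average rank (4+5)/2 = 4.5.
Treatment values → pooled ranks: 35→1.5, 35→1.5, 16→4.5
Rank sum = 1.5 + 1.5 + 4.5 = 7.5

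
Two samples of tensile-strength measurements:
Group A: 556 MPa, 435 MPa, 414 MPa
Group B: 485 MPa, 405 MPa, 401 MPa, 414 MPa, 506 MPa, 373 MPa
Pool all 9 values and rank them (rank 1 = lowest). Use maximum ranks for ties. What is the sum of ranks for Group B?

26

Sorted (ascending): 373, 401, 405, 414, 414, 435, 485, 506, 556
The 2 values of 414 occupy positions 4–5 → each gets rank 5.
Group B values → pooled ranks: 485→7, 405→3, 401→2, 414→5, 506→8, 373→1
Rank sum = 7 + 3 + 2 + 5 + 8 + 1 = 26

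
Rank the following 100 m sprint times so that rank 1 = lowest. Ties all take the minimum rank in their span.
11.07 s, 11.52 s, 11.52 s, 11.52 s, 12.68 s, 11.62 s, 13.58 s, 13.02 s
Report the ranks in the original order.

1, 2, 2, 2, 6, 5, 8, 7

Sorted (ascending): 11.07, 11.52, 11.52, 11.52, 11.62, 12.68, 13.02, 13.58
The 3 values of 11.52 occupy positions 2–4 → each gets rank 2.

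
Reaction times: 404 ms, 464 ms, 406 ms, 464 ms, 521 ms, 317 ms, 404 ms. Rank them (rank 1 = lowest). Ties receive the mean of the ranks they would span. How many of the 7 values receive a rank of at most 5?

Sorted (ascending): 317, 404, 404, 406, 464, 464, 521
The 2 values of 404 occupy positions 2–3 → average rank (2+3)/2 = 2.5.
The 2 values of 464 occupy positions 5–6 → average rank (5+6)/2 = 5.5.
Ranks ≤ 5: {1, 2.5, 2.5, 4} → 4 values.

4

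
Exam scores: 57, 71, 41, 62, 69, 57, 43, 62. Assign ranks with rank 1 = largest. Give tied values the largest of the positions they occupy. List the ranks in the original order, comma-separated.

Sorted (descending): 71, 69, 62, 62, 57, 57, 43, 41
The 2 values of 62 occupy positions 3–4 → each gets rank 4.
The 2 values of 57 occupy positions 5–6 → each gets rank 6.

6, 1, 8, 4, 2, 6, 7, 4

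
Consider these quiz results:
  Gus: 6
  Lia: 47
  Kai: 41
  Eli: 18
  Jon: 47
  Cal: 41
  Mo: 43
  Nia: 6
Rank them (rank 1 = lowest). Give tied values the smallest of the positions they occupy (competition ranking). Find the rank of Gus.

Sorted (ascending): 6, 6, 18, 41, 41, 43, 47, 47
The 2 values of 6 occupy positions 1–2 → each gets rank 1.
The 2 values of 41 occupy positions 4–5 → each gets rank 4.
The 2 values of 47 occupy positions 7–8 → each gets rank 7.
Gus has value 6 → rank 1.

1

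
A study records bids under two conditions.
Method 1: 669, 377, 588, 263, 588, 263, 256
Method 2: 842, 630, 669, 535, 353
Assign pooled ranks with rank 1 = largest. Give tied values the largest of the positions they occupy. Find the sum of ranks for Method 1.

57

Sorted (descending): 842, 669, 669, 630, 588, 588, 535, 377, 353, 263, 263, 256
The 2 values of 669 occupy positions 2–3 → each gets rank 3.
The 2 values of 588 occupy positions 5–6 → each gets rank 6.
The 2 values of 263 occupy positions 10–11 → each gets rank 11.
Method 1 values → pooled ranks: 669→3, 377→8, 588→6, 263→11, 588→6, 263→11, 256→12
Rank sum = 3 + 8 + 6 + 11 + 6 + 11 + 12 = 57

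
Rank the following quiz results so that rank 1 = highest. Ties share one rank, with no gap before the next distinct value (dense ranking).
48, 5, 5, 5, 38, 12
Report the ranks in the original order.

1, 4, 4, 4, 2, 3

Sorted (descending): 48, 38, 12, 5, 5, 5
The 3 values of 5 share dense rank 4.
Remaining distinct values take the next consecutive integers.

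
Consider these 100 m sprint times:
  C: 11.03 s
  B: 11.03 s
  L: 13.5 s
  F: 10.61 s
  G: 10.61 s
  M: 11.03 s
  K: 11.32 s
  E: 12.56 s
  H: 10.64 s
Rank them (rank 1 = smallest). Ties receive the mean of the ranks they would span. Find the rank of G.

Sorted (ascending): 10.61, 10.61, 10.64, 11.03, 11.03, 11.03, 11.32, 12.56, 13.5
The 2 values of 10.61 occupy positions 1–2 → average rank (1+2)/2 = 1.5.
The 3 values of 11.03 occupy positions 4–6 → average rank 5.
G has value 10.61 s → rank 1.5.

1.5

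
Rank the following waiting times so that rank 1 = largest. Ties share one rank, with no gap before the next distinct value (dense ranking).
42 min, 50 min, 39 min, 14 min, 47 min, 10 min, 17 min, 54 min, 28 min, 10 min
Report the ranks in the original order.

Sorted (descending): 54, 50, 47, 42, 39, 28, 17, 14, 10, 10
The 2 values of 10 share dense rank 9.
Remaining distinct values take the next consecutive integers.

4, 2, 5, 8, 3, 9, 7, 1, 6, 9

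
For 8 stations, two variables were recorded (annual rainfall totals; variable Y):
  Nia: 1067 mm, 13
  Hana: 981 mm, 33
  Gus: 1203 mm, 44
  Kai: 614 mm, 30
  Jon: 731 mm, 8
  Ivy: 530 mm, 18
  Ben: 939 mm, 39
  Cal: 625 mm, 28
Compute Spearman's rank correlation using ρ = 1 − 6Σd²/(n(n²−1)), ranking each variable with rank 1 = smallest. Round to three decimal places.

0.381

Ranks of variable 1: 7, 6, 8, 2, 4, 1, 5, 3
Ranks of variable 2: 2, 6, 8, 5, 1, 3, 7, 4
d = r₁ − r₂: 5, 0, 0, -3, 3, -2, -2, -1
d²: 25, 0, 0, 9, 9, 4, 4, 1; Σd² = 52
ρ = 1 − 6·52/(8·63) = 1 − 312/504 = 0.381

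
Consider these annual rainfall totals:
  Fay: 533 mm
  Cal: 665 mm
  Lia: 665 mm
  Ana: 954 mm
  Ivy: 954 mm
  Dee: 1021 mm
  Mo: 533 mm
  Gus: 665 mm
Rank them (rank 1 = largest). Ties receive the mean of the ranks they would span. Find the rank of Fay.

7.5

Sorted (descending): 1021, 954, 954, 665, 665, 665, 533, 533
The 2 values of 954 occupy positions 2–3 → average rank (2+3)/2 = 2.5.
The 3 values of 665 occupy positions 4–6 → average rank 5.
The 2 values of 533 occupy positions 7–8 → average rank (7+8)/2 = 7.5.
Fay has value 533 mm → rank 7.5.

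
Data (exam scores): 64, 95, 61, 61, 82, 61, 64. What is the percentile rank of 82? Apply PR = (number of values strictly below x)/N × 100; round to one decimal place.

71.4

N = 7.
Strictly below 82: 5. Equal to 82: 1.
PR = 5/7 × 100 = 71.4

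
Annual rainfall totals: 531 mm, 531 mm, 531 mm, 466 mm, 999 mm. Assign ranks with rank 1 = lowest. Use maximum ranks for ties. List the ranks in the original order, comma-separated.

4, 4, 4, 1, 5

Sorted (ascending): 466, 531, 531, 531, 999
The 3 values of 531 occupy positions 2–4 → each gets rank 4.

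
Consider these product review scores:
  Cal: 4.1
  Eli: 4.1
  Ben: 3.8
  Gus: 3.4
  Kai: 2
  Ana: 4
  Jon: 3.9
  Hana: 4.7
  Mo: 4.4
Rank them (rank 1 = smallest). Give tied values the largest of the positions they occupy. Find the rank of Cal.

7

Sorted (ascending): 2, 3.4, 3.8, 3.9, 4, 4.1, 4.1, 4.4, 4.7
The 2 values of 4.1 occupy positions 6–7 → each gets rank 7.
Cal has value 4.1 → rank 7.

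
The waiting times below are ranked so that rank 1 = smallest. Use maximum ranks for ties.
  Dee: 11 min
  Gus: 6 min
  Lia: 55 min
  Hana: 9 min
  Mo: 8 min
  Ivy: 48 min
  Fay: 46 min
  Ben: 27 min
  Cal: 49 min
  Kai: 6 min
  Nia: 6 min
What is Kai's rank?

3

Sorted (ascending): 6, 6, 6, 8, 9, 11, 27, 46, 48, 49, 55
The 3 values of 6 occupy positions 1–3 → each gets rank 3.
Kai has value 6 min → rank 3.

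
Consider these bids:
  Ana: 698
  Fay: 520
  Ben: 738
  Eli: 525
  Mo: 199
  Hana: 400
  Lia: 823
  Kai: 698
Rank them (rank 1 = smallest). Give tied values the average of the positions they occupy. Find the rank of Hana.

2

Sorted (ascending): 199, 400, 520, 525, 698, 698, 738, 823
The 2 values of 698 occupy positions 5–6 → average rank (5+6)/2 = 5.5.
Hana has value 400 → rank 2.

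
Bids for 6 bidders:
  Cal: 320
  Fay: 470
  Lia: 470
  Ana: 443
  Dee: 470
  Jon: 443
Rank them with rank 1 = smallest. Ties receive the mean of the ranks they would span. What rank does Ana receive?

Sorted (ascending): 320, 443, 443, 470, 470, 470
The 2 values of 443 occupy positions 2–3 → average rank (2+3)/2 = 2.5.
The 3 values of 470 occupy positions 4–6 → average rank 5.
Ana has value 443 → rank 2.5.

2.5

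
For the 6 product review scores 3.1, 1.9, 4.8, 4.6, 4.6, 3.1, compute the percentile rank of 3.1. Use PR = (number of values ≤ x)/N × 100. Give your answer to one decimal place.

50.0

N = 6.
Strictly below 3.1: 1. Equal to 3.1: 2.
PR = 3/6 × 100 = 50.0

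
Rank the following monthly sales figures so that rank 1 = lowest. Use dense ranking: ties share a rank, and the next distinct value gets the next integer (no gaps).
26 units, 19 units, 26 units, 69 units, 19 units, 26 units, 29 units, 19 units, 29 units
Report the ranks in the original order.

2, 1, 2, 4, 1, 2, 3, 1, 3

Sorted (ascending): 19, 19, 19, 26, 26, 26, 29, 29, 69
The 3 values of 19 share dense rank 1.
The 3 values of 26 share dense rank 2.
The 2 values of 29 share dense rank 3.
Remaining distinct values take the next consecutive integers.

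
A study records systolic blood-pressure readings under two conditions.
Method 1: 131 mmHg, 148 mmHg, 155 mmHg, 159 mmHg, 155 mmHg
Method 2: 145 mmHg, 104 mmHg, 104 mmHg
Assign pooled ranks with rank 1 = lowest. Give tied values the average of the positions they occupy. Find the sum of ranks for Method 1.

29

Sorted (ascending): 104, 104, 131, 145, 148, 155, 155, 159
The 2 values of 104 occupy positions 1–2 → average rank (1+2)/2 = 1.5.
The 2 values of 155 occupy positions 6–7 → average rank (6+7)/2 = 6.5.
Method 1 values → pooled ranks: 131→3, 148→5, 155→6.5, 159→8, 155→6.5
Rank sum = 3 + 5 + 6.5 + 8 + 6.5 = 29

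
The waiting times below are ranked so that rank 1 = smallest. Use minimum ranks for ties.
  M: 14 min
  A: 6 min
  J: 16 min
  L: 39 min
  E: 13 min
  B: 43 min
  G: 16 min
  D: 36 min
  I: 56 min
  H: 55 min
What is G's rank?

Sorted (ascending): 6, 13, 14, 16, 16, 36, 39, 43, 55, 56
The 2 values of 16 occupy positions 4–5 → each gets rank 4.
G has value 16 min → rank 4.

4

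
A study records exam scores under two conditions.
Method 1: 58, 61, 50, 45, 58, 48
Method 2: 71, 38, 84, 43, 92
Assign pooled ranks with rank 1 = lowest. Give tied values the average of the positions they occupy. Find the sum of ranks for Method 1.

Sorted (ascending): 38, 43, 45, 48, 50, 58, 58, 61, 71, 84, 92
The 2 values of 58 occupy positions 6–7 → average rank (6+7)/2 = 6.5.
Method 1 values → pooled ranks: 58→6.5, 61→8, 50→5, 45→3, 58→6.5, 48→4
Rank sum = 6.5 + 8 + 5 + 3 + 6.5 + 4 = 33

33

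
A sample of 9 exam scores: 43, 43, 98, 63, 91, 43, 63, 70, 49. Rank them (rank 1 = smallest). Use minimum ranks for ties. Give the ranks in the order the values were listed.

1, 1, 9, 5, 8, 1, 5, 7, 4

Sorted (ascending): 43, 43, 43, 49, 63, 63, 70, 91, 98
The 3 values of 43 occupy positions 1–3 → each gets rank 1.
The 2 values of 63 occupy positions 5–6 → each gets rank 5.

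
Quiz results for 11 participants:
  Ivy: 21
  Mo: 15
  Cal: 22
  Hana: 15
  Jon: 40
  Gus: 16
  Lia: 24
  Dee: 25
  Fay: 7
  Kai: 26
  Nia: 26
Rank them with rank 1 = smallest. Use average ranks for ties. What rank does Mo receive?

Sorted (ascending): 7, 15, 15, 16, 21, 22, 24, 25, 26, 26, 40
The 2 values of 15 occupy positions 2–3 → average rank (2+3)/2 = 2.5.
The 2 values of 26 occupy positions 9–10 → average rank (9+10)/2 = 9.5.
Mo has value 15 → rank 2.5.

2.5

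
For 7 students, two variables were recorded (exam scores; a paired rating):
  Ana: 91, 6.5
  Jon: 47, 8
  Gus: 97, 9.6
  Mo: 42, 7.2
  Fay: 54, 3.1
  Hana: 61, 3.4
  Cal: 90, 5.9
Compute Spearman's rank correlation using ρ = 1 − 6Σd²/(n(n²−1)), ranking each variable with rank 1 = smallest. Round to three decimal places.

0.143

Ranks of variable 1: 6, 2, 7, 1, 3, 4, 5
Ranks of variable 2: 4, 6, 7, 5, 1, 2, 3
d = r₁ − r₂: 2, -4, 0, -4, 2, 2, 2
d²: 4, 16, 0, 16, 4, 4, 4; Σd² = 48
ρ = 1 − 6·48/(7·48) = 1 − 288/336 = 0.143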